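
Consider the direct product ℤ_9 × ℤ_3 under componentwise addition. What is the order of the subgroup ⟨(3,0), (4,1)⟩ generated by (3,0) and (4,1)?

|⟨(3,0)⟩| = 3 and |⟨(4,1)⟩| = 9, so |H| is a multiple of lcm(3, 9) = 9 and divides |G| = 27.
Closing under the operation: H = {(0,0), (1,1), (2,2), (3,0), (4,1), (5,2), (6,0), (7,1), (8,2)}, so |H| = 9.

9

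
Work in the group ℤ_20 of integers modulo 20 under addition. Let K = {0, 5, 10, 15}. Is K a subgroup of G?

|K| = 4 divides |G| = 20, consistent with Lagrange.
K contains the identity, every element's inverse is in K, and K is closed under +: it is a subgroup.
In fact K = ⟨5⟩.

Yes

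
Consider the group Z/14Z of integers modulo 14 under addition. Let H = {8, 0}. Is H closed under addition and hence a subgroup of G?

8 ∈ H but its inverse 6 ∉ H, so H is not a subgroup.

No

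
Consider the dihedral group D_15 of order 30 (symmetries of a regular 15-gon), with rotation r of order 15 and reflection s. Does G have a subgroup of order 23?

No

23 does not divide |G| = 30, so by Lagrange no subgroup of order 23 exists.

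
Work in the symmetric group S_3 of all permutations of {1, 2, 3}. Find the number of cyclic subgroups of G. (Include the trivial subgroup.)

5

Each element a generates a cyclic subgroup ⟨a⟩; distinct elements may generate the same one (a cyclic group of order d has φ(d) generators).
Cyclic subgroups by order — order 1: 1; order 2: 3; order 3: 1.
Total: 5.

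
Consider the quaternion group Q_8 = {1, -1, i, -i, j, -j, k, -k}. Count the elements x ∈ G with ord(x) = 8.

No element of G has order 8 (even though 8 | 8).

0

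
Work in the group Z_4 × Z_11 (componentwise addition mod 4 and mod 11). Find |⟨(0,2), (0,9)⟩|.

|⟨(0,2)⟩| = 11 and |⟨(0,9)⟩| = 11, so |H| is a multiple of lcm(11, 11) = 11 and divides |G| = 44.
Closing under the operation: H = {(0,0), (0,1), (0,2), (0,3), (0,4), (0,5), (0,6), (0,7), (0,8), (0,9), (0,10)}, so |H| = 11.

11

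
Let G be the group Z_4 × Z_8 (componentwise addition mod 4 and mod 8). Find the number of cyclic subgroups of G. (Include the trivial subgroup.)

14

A cyclic subgroup of order d is generated by each of its φ(d) elements of order d, so the cyclic subgroups of order d number (#elements of order d)/φ(d).
Cyclic subgroups by order — order 1: 1; order 2: 3; order 4: 6; order 8: 4.
Total: 14.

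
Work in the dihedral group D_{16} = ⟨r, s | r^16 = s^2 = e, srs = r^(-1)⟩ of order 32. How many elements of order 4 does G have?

2

The elements of order 4 are: r^4, r^12.
That's 2.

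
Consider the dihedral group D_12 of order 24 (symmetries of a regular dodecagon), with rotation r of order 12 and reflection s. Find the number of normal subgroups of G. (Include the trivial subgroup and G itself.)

9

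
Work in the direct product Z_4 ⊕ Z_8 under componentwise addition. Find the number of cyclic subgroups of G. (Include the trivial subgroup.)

14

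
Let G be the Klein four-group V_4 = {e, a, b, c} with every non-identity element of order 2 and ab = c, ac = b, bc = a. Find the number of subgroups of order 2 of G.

3

|G| = 4 and 2 | 4, so subgroups of order 2 are possible by Lagrange.
The subgroups of order 2 are: {e, a}; {e, b}; {e, c}.
So G has 3 subgroups of order 2.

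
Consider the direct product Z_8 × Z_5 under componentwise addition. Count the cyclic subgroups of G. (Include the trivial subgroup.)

Group the elements of G by the cyclic subgroup they generate; each cyclic subgroup of order d accounts for φ(d) elements.
Cyclic subgroups by order — order 1: 1; order 2: 1; order 4: 1; order 5: 1; order 8: 1; order 10: 1; order 20: 1; order 40: 1.
Total: 8.

8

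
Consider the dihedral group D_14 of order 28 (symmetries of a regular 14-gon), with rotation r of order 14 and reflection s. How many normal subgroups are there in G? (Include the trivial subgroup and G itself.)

G has 28 subgroups. Checking conjugation-invariance by order — order 1: 1/1 normal; order 2: 1/15 normal; order 4: 0/7 normal; order 7: 1/1 normal; order 14: 3/3 normal; order 28: 1/1 normal.
Total normal subgroups: 7.

7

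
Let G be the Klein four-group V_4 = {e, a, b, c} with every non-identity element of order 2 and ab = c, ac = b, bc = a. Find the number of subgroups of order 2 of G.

3

|G| = 4 and 2 | 4, so subgroups of order 2 are possible by Lagrange.
The subgroups of order 2 are: {e, a}; {e, b}; {e, c}.
So G has 3 subgroups of order 2.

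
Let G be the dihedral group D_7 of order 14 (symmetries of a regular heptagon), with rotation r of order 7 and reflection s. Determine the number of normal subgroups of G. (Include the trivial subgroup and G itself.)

3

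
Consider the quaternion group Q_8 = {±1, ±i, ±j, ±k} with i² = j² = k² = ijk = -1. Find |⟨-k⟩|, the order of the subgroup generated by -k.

4

Computing powers of -k: the smallest k with (-k)^k = e is k = 4.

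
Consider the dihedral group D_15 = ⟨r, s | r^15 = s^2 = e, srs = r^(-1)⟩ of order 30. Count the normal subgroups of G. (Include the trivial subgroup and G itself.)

5

G has 28 subgroups. Checking conjugation-invariance by order — order 1: 1/1 normal; order 2: 0/15 normal; order 3: 1/1 normal; order 5: 1/1 normal; order 6: 0/5 normal; order 10: 0/3 normal; order 15: 1/1 normal; order 30: 1/1 normal.
Total normal subgroups: 5.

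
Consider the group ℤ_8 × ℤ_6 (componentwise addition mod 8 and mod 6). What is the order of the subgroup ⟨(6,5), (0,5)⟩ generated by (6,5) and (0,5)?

24

|⟨(6,5)⟩| = 12 and |⟨(0,5)⟩| = 6, so |H| is a multiple of lcm(12, 6) = 12 and divides |G| = 48.
Closing under the operation: H = {(0,0), (0,1), (0,2), (0,3), (0,4), (0,5), (2,0), (2,1), (2,2), (2,3), (2,4), (2,5), (4,0), (4,1), (4,2), (4,3), (4,4), (4,5), (6,0), (6,1), (6,2), (6,3), (6,4), (6,5)}, so |H| = 24.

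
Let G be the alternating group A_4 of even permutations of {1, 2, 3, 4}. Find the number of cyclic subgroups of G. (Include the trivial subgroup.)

8

A cyclic subgroup of order d is generated by each of its φ(d) elements of order d, so the cyclic subgroups of order d number (#elements of order d)/φ(d).
Cyclic subgroups by order — order 1: 1; order 2: 3; order 3: 4.
Total: 8.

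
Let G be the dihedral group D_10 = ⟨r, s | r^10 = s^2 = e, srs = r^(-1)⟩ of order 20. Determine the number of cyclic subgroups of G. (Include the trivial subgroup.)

Each element a generates a cyclic subgroup ⟨a⟩; distinct elements may generate the same one (a cyclic group of order d has φ(d) generators).
Cyclic subgroups by order — order 1: 1; order 2: 11; order 5: 1; order 10: 1.
Total: 14.

14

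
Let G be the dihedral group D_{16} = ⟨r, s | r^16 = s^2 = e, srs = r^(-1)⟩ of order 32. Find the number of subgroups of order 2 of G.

|G| = 32 and 2 | 32, so subgroups of order 2 are possible by Lagrange.
The subgroups of order 2 are: {e, r^10s}; {e, r^11s}; {e, r^12s}; {e, r^13s}; … (17 in all).
So G has 17 subgroups of order 2.

17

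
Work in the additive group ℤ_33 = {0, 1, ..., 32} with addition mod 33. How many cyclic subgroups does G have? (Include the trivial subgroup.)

4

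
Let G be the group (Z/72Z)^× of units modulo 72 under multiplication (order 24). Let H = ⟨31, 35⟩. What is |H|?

12

|⟨31⟩| = 6 and |⟨35⟩| = 2, so |H| is a multiple of lcm(6, 2) = 6 and divides |G| = 24.
Closing under the operation: H = {1, 5, 7, 11, 25, 29, 31, 35, 49, 53, 55, 59}, so |H| = 12.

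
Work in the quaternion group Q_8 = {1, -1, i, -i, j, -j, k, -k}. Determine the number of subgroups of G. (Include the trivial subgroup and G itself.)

6

|G| = 8, so by Lagrange every subgroup order divides 8. Divisors: 1, 2, 4, 8.
Subgroups by order — order 1: 1; order 2: 1; order 4: 3; order 8: 1.
Total: 1 + 1 + 3 + 1 = 6.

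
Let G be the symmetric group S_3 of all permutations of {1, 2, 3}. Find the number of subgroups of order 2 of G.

3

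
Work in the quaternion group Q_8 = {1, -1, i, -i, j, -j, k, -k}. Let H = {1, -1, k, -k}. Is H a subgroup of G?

|H| = 4 divides |G| = 8, consistent with Lagrange.
H contains the identity, every element's inverse is in H, and H is closed under ·: it is a subgroup.
In fact H = ⟨-k⟩.

Yes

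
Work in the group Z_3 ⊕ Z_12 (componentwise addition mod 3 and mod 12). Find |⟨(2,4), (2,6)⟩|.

18

|⟨(2,4)⟩| = 3 and |⟨(2,6)⟩| = 6, so |H| is a multiple of lcm(3, 6) = 6 and divides |G| = 36.
Closing under the operation: H = {(0,0), (0,2), (0,4), (0,6), (0,8), (0,10), (1,0), (1,2), (1,4), (1,6), (1,8), (1,10), (2,0), (2,2), (2,4), (2,6), (2,8), (2,10)}, so |H| = 18.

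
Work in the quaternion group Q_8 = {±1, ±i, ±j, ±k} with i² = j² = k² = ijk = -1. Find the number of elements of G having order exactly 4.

6

The elements of order 4 are: i, -i, j, -j, k, -k.
That's 6.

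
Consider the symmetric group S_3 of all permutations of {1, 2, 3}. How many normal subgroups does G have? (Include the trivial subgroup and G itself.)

G has 6 subgroups. Checking conjugation-invariance by order — order 1: 1/1 normal; order 2: 0/3 normal; order 3: 1/1 normal; order 6: 1/1 normal.
Total normal subgroups: 3.

3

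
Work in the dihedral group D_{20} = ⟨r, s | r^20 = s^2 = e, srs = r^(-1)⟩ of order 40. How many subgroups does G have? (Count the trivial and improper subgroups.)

48

|G| = 40, so by Lagrange every subgroup order divides 40. Divisors: 1, 2, 4, 5, 8, 10, 20, 40.
Subgroups by order — order 1: 1; order 2: 21; order 4: 11; order 5: 1; order 8: 5; order 10: 5; order 20: 3; order 40: 1.
Total: 1 + 21 + 11 + 1 + 5 + 5 + 3 + 1 = 48.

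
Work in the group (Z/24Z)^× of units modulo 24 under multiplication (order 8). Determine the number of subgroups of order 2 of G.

7

|G| = 8 and 2 | 8, so subgroups of order 2 are possible by Lagrange.
The subgroups of order 2 are: {1, 11}; {1, 13}; {1, 17}; {1, 19}; … (7 in all).
So G has 7 subgroups of order 2.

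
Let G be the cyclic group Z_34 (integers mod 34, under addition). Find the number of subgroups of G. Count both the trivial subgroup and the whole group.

4

Subgroups of the cyclic group Z_34 correspond bijectively to divisors of 34.
Divisors of 34: 1, 2, 17, 34.
So Z_34 has 4 subgroups.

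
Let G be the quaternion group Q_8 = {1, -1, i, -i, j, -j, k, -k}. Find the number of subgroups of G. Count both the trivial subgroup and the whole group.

6

|G| = 8, so by Lagrange every subgroup order divides 8. Divisors: 1, 2, 4, 8.
Subgroups by order — order 1: 1; order 2: 1; order 4: 3; order 8: 1.
Total: 1 + 1 + 3 + 1 = 6.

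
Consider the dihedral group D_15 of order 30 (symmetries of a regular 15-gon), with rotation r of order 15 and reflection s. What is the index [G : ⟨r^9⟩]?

6

|⟨r^9⟩| = 5 and |G| = 30.
By Lagrange, [G : H] = |G|/|H| = 30/5 = 6.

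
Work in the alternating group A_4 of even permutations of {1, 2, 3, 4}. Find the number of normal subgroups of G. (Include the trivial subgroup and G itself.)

3

G has 10 subgroups. Checking conjugation-invariance by order — order 1: 1/1 normal; order 2: 0/3 normal; order 3: 0/4 normal; order 4: 1/1 normal; order 12: 1/1 normal.
Total normal subgroups: 3.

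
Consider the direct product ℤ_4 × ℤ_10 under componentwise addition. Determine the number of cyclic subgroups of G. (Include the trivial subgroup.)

12

Group the elements of G by the cyclic subgroup they generate; each cyclic subgroup of order d accounts for φ(d) elements.
Cyclic subgroups by order — order 1: 1; order 2: 3; order 4: 2; order 5: 1; order 10: 3; order 20: 2.
Total: 12.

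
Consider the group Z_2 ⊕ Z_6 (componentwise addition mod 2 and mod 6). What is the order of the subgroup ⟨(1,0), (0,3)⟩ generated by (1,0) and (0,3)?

4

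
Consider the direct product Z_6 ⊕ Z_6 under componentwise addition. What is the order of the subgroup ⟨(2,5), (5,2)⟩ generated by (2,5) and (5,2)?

12

|⟨(2,5)⟩| = 6 and |⟨(5,2)⟩| = 6, so |H| is a multiple of lcm(6, 6) = 6 and divides |G| = 36.
Closing under the operation: H = {(0,0), (0,3), (1,1), (1,4), (2,2), (2,5), (3,0), (3,3), (4,1), (4,4), (5,2), (5,5)}, so |H| = 12.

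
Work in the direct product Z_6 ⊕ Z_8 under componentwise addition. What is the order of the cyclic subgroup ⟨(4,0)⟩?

The order of (4,0) in Z_6 × Z_8 is lcm(ord(4) in Z_6, ord(0) in Z_8).
ord(4) = 3 and ord(0) = 1, so |⟨(4,0)⟩| = lcm(3, 1) = 3.

3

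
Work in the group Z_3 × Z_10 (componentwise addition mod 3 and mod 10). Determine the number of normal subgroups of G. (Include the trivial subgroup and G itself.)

8

G is abelian, so every subgroup is normal.
G has 8 subgroups in total, hence 8 normal subgroups.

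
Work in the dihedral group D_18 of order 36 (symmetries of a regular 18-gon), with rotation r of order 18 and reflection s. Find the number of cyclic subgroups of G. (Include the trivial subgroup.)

24

A cyclic subgroup of order d is generated by each of its φ(d) elements of order d, so the cyclic subgroups of order d number (#elements of order d)/φ(d).
Cyclic subgroups by order — order 1: 1; order 2: 19; order 3: 1; order 6: 1; order 9: 1; order 18: 1.
Total: 24.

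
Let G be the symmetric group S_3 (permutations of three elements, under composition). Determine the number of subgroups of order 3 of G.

1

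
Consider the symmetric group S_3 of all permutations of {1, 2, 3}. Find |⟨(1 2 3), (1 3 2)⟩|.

3

|⟨(1 2 3)⟩| = 3 and |⟨(1 3 2)⟩| = 3, so |H| is a multiple of lcm(3, 3) = 3 and divides |G| = 6.
Closing under the operation: H = {e, (1 2 3), (1 3 2)}, so |H| = 3.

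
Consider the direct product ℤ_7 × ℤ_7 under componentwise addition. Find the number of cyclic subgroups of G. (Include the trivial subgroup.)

9

Each element a generates a cyclic subgroup ⟨a⟩; distinct elements may generate the same one (a cyclic group of order d has φ(d) generators).
Cyclic subgroups by order — order 1: 1; order 7: 8.
Total: 9.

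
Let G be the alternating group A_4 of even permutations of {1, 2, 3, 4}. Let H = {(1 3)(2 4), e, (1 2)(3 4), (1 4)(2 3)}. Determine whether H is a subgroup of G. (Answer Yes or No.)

|H| = 4 divides |G| = 12, consistent with Lagrange.
H contains the identity, every element's inverse is in H, and H is closed under ∘: it is a subgroup.

Yes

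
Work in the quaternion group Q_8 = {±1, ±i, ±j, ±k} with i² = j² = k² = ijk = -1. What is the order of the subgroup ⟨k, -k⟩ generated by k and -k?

|⟨k⟩| = 4 and |⟨-k⟩| = 4, so |H| is a multiple of lcm(4, 4) = 4 and divides |G| = 8.
Closing under the operation: H = {1, -1, k, -k}, so |H| = 4.

4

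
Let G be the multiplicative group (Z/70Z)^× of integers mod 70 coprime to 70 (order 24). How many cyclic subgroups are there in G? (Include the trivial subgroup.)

Group the elements of G by the cyclic subgroup they generate; each cyclic subgroup of order d accounts for φ(d) elements.
Cyclic subgroups by order — order 1: 1; order 2: 3; order 3: 1; order 4: 2; order 6: 3; order 12: 2.
Total: 12.

12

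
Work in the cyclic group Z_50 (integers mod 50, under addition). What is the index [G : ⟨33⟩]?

1

|⟨33⟩| = 50 and |G| = 50.
By Lagrange, [G : H] = |G|/|H| = 50/50 = 1.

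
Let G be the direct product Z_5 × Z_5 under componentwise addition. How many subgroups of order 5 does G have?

|G| = 25 and 5 | 25, so subgroups of order 5 are possible by Lagrange.
The subgroups of order 5 are: {(0,0), (0,1), (0,2), (0,3), (0,4)}; {(0,0), (1,0), (2,0), (3,0), (4,0)}; {(0,0), (1,1), (2,2), (3,3), (4,4)}; {(0,0), (1,2), (2,4), (3,1), (4,3)}; … (6 in all).
So G has 6 subgroups of order 5.

6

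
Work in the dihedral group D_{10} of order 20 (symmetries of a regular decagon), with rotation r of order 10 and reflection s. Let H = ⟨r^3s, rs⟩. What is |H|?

10

|⟨r^3s⟩| = 2 and |⟨rs⟩| = 2, so |H| is a multiple of lcm(2, 2) = 2 and divides |G| = 20.
Closing under the operation: H = {e, r^2, r^4, r^6, r^8, rs, r^3s, r^5s, r^7s, r^9s}, so |H| = 10.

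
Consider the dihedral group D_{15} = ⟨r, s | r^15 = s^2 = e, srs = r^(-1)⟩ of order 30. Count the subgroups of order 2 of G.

|G| = 30 and 2 | 30, so subgroups of order 2 are possible by Lagrange.
The subgroups of order 2 are: {e, r^10s}; {e, r^11s}; {e, r^12s}; {e, r^13s}; … (15 in all).
So G has 15 subgroups of order 2.

15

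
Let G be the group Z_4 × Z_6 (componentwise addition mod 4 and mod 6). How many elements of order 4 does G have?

An element (a,b) has order lcm(ord(a), ord(b)); count pairs with lcm equal to 4.
Enumerating gives 4 such elements.

4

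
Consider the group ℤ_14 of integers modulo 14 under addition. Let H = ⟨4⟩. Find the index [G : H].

|⟨4⟩| = 7 and |G| = 14.
By Lagrange, [G : H] = |G|/|H| = 14/7 = 2.

2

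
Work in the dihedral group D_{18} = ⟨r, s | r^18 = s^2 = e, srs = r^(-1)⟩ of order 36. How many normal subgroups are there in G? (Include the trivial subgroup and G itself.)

G has 45 subgroups. Checking conjugation-invariance by order — order 1: 1/1 normal; order 2: 1/19 normal; order 3: 1/1 normal; order 4: 0/9 normal; order 6: 1/7 normal; order 9: 1/1 normal; order 12: 0/3 normal; order 18: 3/3 normal; order 36: 1/1 normal.
Total normal subgroups: 9.

9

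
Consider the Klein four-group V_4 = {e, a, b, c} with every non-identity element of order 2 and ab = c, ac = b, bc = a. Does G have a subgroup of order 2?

2 | 4. A subgroup of order 2 is {e, a}.

Yes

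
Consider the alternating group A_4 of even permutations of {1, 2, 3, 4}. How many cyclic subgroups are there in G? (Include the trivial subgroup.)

8

A cyclic subgroup of order d is generated by each of its φ(d) elements of order d, so the cyclic subgroups of order d number (#elements of order d)/φ(d).
Cyclic subgroups by order — order 1: 1; order 2: 3; order 3: 4.
Total: 8.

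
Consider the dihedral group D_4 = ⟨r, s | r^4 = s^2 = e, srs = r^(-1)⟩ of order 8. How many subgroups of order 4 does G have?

3

|G| = 8 and 4 | 8, so subgroups of order 4 are possible by Lagrange.
The subgroups of order 4 are: {e, r, r^2, r^3}; {e, r^2, s, r^2s}; {e, r^2, rs, r^3s}.
So G has 3 subgroups of order 4.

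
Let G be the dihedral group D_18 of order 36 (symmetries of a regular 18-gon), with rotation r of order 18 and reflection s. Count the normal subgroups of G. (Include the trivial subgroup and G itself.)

9

G has 45 subgroups. Checking conjugation-invariance by order — order 1: 1/1 normal; order 2: 1/19 normal; order 3: 1/1 normal; order 4: 0/9 normal; order 6: 1/7 normal; order 9: 1/1 normal; order 12: 0/3 normal; order 18: 3/3 normal; order 36: 1/1 normal.
Total normal subgroups: 9.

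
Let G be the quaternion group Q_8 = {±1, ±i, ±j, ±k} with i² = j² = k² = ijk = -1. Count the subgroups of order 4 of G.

|G| = 8 and 4 | 8, so subgroups of order 4 are possible by Lagrange.
The subgroups of order 4 are: {1, -1, i, -i}; {1, -1, j, -j}; {1, -1, k, -k}.
So G has 3 subgroups of order 4.

3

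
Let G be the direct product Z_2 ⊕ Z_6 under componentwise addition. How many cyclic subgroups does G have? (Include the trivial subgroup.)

A cyclic subgroup of order d is generated by each of its φ(d) elements of order d, so the cyclic subgroups of order d number (#elements of order d)/φ(d).
Cyclic subgroups by order — order 1: 1; order 2: 3; order 3: 1; order 6: 3.
Total: 8.

8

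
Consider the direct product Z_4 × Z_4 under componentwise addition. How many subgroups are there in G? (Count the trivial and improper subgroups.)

15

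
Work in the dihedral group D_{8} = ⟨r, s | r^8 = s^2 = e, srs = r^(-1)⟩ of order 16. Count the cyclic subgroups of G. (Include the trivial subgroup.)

Each element a generates a cyclic subgroup ⟨a⟩; distinct elements may generate the same one (a cyclic group of order d has φ(d) generators).
Cyclic subgroups by order — order 1: 1; order 2: 9; order 4: 1; order 8: 1.
Total: 12.

12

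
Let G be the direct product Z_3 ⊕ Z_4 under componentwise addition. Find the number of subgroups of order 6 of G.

1

|G| = 12 and 6 | 12, so subgroups of order 6 are possible by Lagrange.
The subgroups of order 6 are: {(0,0), (0,2), (1,0), (1,2), (2,0), (2,2)}.
So G has 1 subgroup of order 6.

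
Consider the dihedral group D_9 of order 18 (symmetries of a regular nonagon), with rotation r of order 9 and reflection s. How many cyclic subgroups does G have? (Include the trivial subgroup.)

A cyclic subgroup of order d is generated by each of its φ(d) elements of order d, so the cyclic subgroups of order d number (#elements of order d)/φ(d).
Cyclic subgroups by order — order 1: 1; order 2: 9; order 3: 1; order 9: 1.
Total: 12.

12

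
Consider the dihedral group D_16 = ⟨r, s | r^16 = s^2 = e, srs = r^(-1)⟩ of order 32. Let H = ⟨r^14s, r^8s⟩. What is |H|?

16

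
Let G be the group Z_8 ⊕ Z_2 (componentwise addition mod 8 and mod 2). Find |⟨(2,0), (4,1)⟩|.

8

|⟨(2,0)⟩| = 4 and |⟨(4,1)⟩| = 2, so |H| is a multiple of lcm(4, 2) = 4 and divides |G| = 16.
Closing under the operation: H = {(0,0), (0,1), (2,0), (2,1), (4,0), (4,1), (6,0), (6,1)}, so |H| = 8.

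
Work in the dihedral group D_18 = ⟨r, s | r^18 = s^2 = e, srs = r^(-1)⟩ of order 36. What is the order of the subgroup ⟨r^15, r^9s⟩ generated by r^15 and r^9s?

12

|⟨r^15⟩| = 6 and |⟨r^9s⟩| = 2, so |H| is a multiple of lcm(6, 2) = 6 and divides |G| = 36.
Closing under the operation: H = {e, r^3, r^6, r^9, r^12, r^15, s, r^3s, r^6s, r^9s, r^12s, r^15s}, so |H| = 12.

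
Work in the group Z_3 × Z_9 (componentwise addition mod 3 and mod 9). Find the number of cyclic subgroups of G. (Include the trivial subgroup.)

A cyclic subgroup of order d is generated by each of its φ(d) elements of order d, so the cyclic subgroups of order d number (#elements of order d)/φ(d).
Cyclic subgroups by order — order 1: 1; order 3: 4; order 9: 3.
Total: 8.

8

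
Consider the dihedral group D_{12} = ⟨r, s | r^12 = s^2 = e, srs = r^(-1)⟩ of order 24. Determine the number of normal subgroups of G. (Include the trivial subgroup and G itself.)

G has 34 subgroups. Checking conjugation-invariance by order — order 1: 1/1 normal; order 2: 1/13 normal; order 3: 1/1 normal; order 4: 1/7 normal; order 6: 1/5 normal; order 8: 0/3 normal; order 12: 3/3 normal; order 24: 1/1 normal.
Total normal subgroups: 9.

9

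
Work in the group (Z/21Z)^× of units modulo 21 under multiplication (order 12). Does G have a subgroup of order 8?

No

8 does not divide |G| = 12, so by Lagrange no subgroup of order 8 exists.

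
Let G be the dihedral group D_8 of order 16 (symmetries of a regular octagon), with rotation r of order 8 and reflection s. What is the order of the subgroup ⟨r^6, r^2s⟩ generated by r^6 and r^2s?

|⟨r^6⟩| = 4 and |⟨r^2s⟩| = 2, so |H| is a multiple of lcm(4, 2) = 4 and divides |G| = 16.
Closing under the operation: H = {e, r^2, r^4, r^6, s, r^2s, r^4s, r^6s}, so |H| = 8.

8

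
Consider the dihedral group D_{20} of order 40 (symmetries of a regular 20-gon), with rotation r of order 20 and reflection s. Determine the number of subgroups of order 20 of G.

|G| = 40 and 20 | 40, so subgroups of order 20 are possible by Lagrange.
The subgroups of order 20 are: {e, r, r^2, r^3, r^4, r^5, r^6, r^7, r^8, r^9, r^10, r^11, r^12, r^13, r^14, r^15, r^16, r^17, r^18, r^19}; {e, r^2, r^4, r^6, r^8, r^10, r^12, r^14, r^16, r^18, s, r^2s, r^4s, r^6s, r^8s, r^10s, r^12s, r^14s, r^16s, r^18s}; {e, r^2, r^4, r^6, r^8, r^10, r^12, r^14, r^16, r^18, rs, r^3s, r^5s, r^7s, r^9s, r^11s, r^13s, r^15s, r^17s, r^19s}.
So G has 3 subgroups of order 20.

3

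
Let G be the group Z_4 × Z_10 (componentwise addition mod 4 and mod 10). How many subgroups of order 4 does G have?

3

|G| = 40 and 4 | 40, so subgroups of order 4 are possible by Lagrange.
The subgroups of order 4 are: {(0,0), (0,5), (2,0), (2,5)}; {(0,0), (1,0), (2,0), (3,0)}; {(0,0), (1,5), (2,0), (3,5)}.
So G has 3 subgroups of order 4.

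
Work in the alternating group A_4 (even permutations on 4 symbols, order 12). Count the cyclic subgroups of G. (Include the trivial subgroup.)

8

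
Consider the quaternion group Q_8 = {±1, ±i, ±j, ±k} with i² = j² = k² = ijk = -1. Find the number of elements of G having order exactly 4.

The elements of order 4 are: i, -i, j, -j, k, -k.
That's 6.

6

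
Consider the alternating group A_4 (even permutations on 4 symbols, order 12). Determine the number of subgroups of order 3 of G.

4

|G| = 12 and 3 | 12, so subgroups of order 3 are possible by Lagrange.
The subgroups of order 3 are: {e, (1 2 3), (1 3 2)}; {e, (1 2 4), (1 4 2)}; {e, (1 3 4), (1 4 3)}; {e, (2 3 4), (2 4 3)}.
So G has 4 subgroups of order 3.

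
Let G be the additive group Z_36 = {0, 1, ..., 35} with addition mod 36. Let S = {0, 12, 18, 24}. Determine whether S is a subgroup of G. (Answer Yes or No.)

Closure fails: 18 + 24 = 6 ∉ S. So S is not a subgroup.

No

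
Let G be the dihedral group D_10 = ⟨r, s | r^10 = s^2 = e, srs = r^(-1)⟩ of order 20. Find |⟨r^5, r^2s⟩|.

4

|⟨r^5⟩| = 2 and |⟨r^2s⟩| = 2, so |H| is a multiple of lcm(2, 2) = 2 and divides |G| = 20.
Closing under the operation: H = {e, r^5, r^2s, r^7s}, so |H| = 4.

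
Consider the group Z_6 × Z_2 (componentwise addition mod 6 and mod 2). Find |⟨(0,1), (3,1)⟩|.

4

|⟨(0,1)⟩| = 2 and |⟨(3,1)⟩| = 2, so |H| is a multiple of lcm(2, 2) = 2 and divides |G| = 12.
Closing under the operation: H = {(0,0), (0,1), (3,0), (3,1)}, so |H| = 4.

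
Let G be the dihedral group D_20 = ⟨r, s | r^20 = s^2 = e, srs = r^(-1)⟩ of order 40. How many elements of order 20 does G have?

8

The elements of order 20 are: r, r^3, r^7, r^9, r^11, r^13, r^17, r^19.
That's 8.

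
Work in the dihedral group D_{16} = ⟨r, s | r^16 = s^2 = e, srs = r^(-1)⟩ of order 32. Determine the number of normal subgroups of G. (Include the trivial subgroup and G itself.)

8

G has 36 subgroups. Checking conjugation-invariance by order — order 1: 1/1 normal; order 2: 1/17 normal; order 4: 1/9 normal; order 8: 1/5 normal; order 16: 3/3 normal; order 32: 1/1 normal.
Total normal subgroups: 8.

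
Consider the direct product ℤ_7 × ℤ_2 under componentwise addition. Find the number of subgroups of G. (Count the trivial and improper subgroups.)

|G| = 14, so by Lagrange every subgroup order divides 14. Divisors: 1, 2, 7, 14.
Subgroups by order — order 1: 1; order 2: 1; order 7: 1; order 14: 1.
Total: 1 + 1 + 1 + 1 = 4.

4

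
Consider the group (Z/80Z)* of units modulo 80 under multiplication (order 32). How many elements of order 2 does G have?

The elements of order 2 are: 9, 31, 39, 41, 49, 71, 79.
That's 7.

7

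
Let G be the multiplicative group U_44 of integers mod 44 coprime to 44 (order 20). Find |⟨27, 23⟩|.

10

|⟨27⟩| = 10 and |⟨23⟩| = 2, so |H| is a multiple of lcm(10, 2) = 10 and divides |G| = 20.
Closing under the operation: H = {1, 3, 5, 9, 15, 23, 25, 27, 31, 37}, so |H| = 10.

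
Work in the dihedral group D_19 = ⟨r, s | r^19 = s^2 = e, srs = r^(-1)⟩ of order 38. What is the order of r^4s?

Computing powers of r^4s: the smallest k with (r^4s)^k = e is k = 2.

2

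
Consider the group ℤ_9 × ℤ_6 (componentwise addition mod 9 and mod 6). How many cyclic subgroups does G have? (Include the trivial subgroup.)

16

A cyclic subgroup of order d is generated by each of its φ(d) elements of order d, so the cyclic subgroups of order d number (#elements of order d)/φ(d).
Cyclic subgroups by order — order 1: 1; order 2: 1; order 3: 4; order 6: 4; order 9: 3; order 18: 3.
Total: 16.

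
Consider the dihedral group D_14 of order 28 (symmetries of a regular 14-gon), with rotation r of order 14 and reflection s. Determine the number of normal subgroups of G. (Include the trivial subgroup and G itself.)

7

G has 28 subgroups. Checking conjugation-invariance by order — order 1: 1/1 normal; order 2: 1/15 normal; order 4: 0/7 normal; order 7: 1/1 normal; order 14: 3/3 normal; order 28: 1/1 normal.
Total normal subgroups: 7.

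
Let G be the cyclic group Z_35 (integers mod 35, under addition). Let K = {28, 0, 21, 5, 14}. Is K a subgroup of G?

No

5 ∈ K but its inverse 30 ∉ K, so K is not a subgroup.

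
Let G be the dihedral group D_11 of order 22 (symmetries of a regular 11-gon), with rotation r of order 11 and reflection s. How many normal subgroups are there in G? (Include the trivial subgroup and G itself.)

3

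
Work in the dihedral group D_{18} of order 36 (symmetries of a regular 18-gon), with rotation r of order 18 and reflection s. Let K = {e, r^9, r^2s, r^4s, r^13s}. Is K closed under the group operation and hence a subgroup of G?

|K| = 5 does not divide |G| = 36, so by Lagrange K is not a subgroup.

No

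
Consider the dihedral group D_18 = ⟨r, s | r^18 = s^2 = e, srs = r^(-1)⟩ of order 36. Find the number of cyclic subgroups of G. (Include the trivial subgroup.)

24

Group the elements of G by the cyclic subgroup they generate; each cyclic subgroup of order d accounts for φ(d) elements.
Cyclic subgroups by order — order 1: 1; order 2: 19; order 3: 1; order 6: 1; order 9: 1; order 18: 1.
Total: 24.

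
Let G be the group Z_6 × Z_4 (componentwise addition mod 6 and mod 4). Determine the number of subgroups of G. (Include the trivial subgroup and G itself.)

16

|G| = 24, so by Lagrange every subgroup order divides 24. Divisors: 1, 2, 3, 4, 6, 8, 12, 24.
Subgroups by order — order 1: 1; order 2: 3; order 3: 1; order 4: 3; order 6: 3; order 8: 1; order 12: 3; order 24: 1.
Total: 1 + 3 + 1 + 3 + 3 + 1 + 3 + 1 = 16.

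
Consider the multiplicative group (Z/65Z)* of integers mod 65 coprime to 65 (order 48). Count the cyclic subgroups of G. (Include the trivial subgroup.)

20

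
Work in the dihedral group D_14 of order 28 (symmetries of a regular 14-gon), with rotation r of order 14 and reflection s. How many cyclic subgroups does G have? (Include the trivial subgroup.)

Each element a generates a cyclic subgroup ⟨a⟩; distinct elements may generate the same one (a cyclic group of order d has φ(d) generators).
Cyclic subgroups by order — order 1: 1; order 2: 15; order 7: 1; order 14: 1.
Total: 18.

18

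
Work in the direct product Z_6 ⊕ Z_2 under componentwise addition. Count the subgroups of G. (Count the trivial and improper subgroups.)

|G| = 12, so by Lagrange every subgroup order divides 12. Divisors: 1, 2, 3, 4, 6, 12.
Subgroups by order — order 1: 1; order 2: 3; order 3: 1; order 4: 1; order 6: 3; order 12: 1.
Total: 1 + 3 + 1 + 1 + 3 + 1 = 10.

10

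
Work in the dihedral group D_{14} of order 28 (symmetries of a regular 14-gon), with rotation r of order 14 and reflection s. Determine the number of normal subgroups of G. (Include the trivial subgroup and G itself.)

G has 28 subgroups. Checking conjugation-invariance by order — order 1: 1/1 normal; order 2: 1/15 normal; order 4: 0/7 normal; order 7: 1/1 normal; order 14: 3/3 normal; order 28: 1/1 normal.
Total normal subgroups: 7.

7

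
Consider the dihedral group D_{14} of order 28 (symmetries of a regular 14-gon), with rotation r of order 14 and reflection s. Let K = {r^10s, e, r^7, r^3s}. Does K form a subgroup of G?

|K| = 4 divides |G| = 28, consistent with Lagrange.
K contains the identity, every element's inverse is in K, and K is closed under ·: it is a subgroup.

Yes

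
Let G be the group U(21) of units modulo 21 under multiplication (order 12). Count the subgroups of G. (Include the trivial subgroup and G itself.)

10

|G| = 12, so by Lagrange every subgroup order divides 12. Divisors: 1, 2, 3, 4, 6, 12.
Subgroups by order — order 1: 1; order 2: 3; order 3: 1; order 4: 1; order 6: 3; order 12: 1.
Total: 1 + 3 + 1 + 1 + 3 + 1 = 10.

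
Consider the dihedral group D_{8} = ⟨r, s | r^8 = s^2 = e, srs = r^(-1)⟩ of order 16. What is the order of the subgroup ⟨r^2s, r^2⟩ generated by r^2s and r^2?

8

|⟨r^2s⟩| = 2 and |⟨r^2⟩| = 4, so |H| is a multiple of lcm(2, 4) = 4 and divides |G| = 16.
Closing under the operation: H = {e, r^2, r^4, r^6, s, r^2s, r^4s, r^6s}, so |H| = 8.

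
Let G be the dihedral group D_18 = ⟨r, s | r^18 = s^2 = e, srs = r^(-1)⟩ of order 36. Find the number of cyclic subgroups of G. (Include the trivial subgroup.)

A cyclic subgroup of order d is generated by each of its φ(d) elements of order d, so the cyclic subgroups of order d number (#elements of order d)/φ(d).
Cyclic subgroups by order — order 1: 1; order 2: 19; order 3: 1; order 6: 1; order 9: 1; order 18: 1.
Total: 24.

24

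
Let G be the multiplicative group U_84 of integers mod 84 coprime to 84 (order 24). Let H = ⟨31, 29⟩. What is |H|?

12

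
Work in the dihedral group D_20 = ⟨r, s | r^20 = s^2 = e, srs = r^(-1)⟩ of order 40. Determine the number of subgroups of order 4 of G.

|G| = 40 and 4 | 40, so subgroups of order 4 are possible by Lagrange.
The subgroups of order 4 are: {e, r^10, s, r^10s}; {e, r^10, rs, r^11s}; {e, r^10, r^2s, r^12s}; {e, r^10, r^3s, r^13s}; … (11 in all).
So G has 11 subgroups of order 4.

11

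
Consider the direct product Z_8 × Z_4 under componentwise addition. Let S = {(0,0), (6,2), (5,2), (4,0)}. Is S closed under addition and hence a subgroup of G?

No

(6,2) ∈ S but its inverse (2,2) ∉ S, so S is not a subgroup.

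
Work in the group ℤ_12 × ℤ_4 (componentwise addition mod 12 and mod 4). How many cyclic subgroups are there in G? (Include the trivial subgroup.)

A cyclic subgroup of order d is generated by each of its φ(d) elements of order d, so the cyclic subgroups of order d number (#elements of order d)/φ(d).
Cyclic subgroups by order — order 1: 1; order 2: 3; order 3: 1; order 4: 6; order 6: 3; order 12: 6.
Total: 20.

20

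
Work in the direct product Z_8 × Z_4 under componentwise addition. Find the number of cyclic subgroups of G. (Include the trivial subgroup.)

Each element a generates a cyclic subgroup ⟨a⟩; distinct elements may generate the same one (a cyclic group of order d has φ(d) generators).
Cyclic subgroups by order — order 1: 1; order 2: 3; order 4: 6; order 8: 4.
Total: 14.

14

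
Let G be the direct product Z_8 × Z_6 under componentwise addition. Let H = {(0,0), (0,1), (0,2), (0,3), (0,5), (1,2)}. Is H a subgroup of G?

(0,2) ∈ H but its inverse (0,4) ∉ H, so H is not a subgroup.

No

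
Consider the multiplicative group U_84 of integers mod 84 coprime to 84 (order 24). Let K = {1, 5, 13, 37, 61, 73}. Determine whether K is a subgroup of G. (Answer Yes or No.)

37 ∈ K but its inverse 25 ∉ K, so K is not a subgroup.

No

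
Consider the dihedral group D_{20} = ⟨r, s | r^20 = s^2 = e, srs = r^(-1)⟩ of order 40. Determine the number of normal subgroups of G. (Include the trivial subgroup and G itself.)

9

G has 48 subgroups. Checking conjugation-invariance by order — order 1: 1/1 normal; order 2: 1/21 normal; order 4: 1/11 normal; order 5: 1/1 normal; order 8: 0/5 normal; order 10: 1/5 normal; order 20: 3/3 normal; order 40: 1/1 normal.
Total normal subgroups: 9.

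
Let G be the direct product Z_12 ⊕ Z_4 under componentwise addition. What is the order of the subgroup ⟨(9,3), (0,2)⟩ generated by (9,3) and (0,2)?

|⟨(9,3)⟩| = 4 and |⟨(0,2)⟩| = 2, so |H| is a multiple of lcm(4, 2) = 4 and divides |G| = 48.
Closing under the operation: H = {(0,0), (0,2), (3,1), (3,3), (6,0), (6,2), (9,1), (9,3)}, so |H| = 8.

8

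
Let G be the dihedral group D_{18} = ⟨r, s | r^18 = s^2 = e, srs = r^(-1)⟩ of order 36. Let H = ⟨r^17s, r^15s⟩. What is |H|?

|⟨r^17s⟩| = 2 and |⟨r^15s⟩| = 2, so |H| is a multiple of lcm(2, 2) = 2 and divides |G| = 36.
Closing under the operation: H = {e, r^2, r^4, r^6, r^8, r^10, r^12, r^14, r^16, rs, r^3s, r^5s, r^7s, r^9s, r^11s, r^13s, r^15s, r^17s}, so |H| = 18.

18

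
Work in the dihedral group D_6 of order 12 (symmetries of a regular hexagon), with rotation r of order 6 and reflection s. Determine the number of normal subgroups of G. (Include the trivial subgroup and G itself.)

7

G has 16 subgroups. Checking conjugation-invariance by order — order 1: 1/1 normal; order 2: 1/7 normal; order 3: 1/1 normal; order 4: 0/3 normal; order 6: 3/3 normal; order 12: 1/1 normal.
Total normal subgroups: 7.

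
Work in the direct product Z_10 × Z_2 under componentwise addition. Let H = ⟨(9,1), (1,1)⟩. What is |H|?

10

|⟨(9,1)⟩| = 10 and |⟨(1,1)⟩| = 10, so |H| is a multiple of lcm(10, 10) = 10 and divides |G| = 20.
Closing under the operation: H = {(0,0), (1,1), (2,0), (3,1), (4,0), (5,1), (6,0), (7,1), (8,0), (9,1)}, so |H| = 10.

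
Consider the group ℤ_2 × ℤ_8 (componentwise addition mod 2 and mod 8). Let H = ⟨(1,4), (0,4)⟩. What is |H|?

4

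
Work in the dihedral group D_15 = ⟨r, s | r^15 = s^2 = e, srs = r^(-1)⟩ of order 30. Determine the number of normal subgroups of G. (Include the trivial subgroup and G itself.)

G has 28 subgroups. Checking conjugation-invariance by order — order 1: 1/1 normal; order 2: 0/15 normal; order 3: 1/1 normal; order 5: 1/1 normal; order 6: 0/5 normal; order 10: 0/3 normal; order 15: 1/1 normal; order 30: 1/1 normal.
Total normal subgroups: 5.

5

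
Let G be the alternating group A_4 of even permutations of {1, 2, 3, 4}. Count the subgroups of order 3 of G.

|G| = 12 and 3 | 12, so subgroups of order 3 are possible by Lagrange.
The subgroups of order 3 are: {e, (1 2 3), (1 3 2)}; {e, (1 2 4), (1 4 2)}; {e, (1 3 4), (1 4 3)}; {e, (2 3 4), (2 4 3)}.
So G has 4 subgroups of order 3.

4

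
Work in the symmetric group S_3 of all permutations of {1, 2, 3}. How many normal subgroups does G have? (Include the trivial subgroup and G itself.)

3

G has 6 subgroups. Checking conjugation-invariance by order — order 1: 1/1 normal; order 2: 0/3 normal; order 3: 1/1 normal; order 6: 1/1 normal.
Total normal subgroups: 3.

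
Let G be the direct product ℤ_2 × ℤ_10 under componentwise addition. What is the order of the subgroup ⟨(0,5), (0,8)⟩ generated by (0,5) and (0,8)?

10

|⟨(0,5)⟩| = 2 and |⟨(0,8)⟩| = 5, so |H| is a multiple of lcm(2, 5) = 10 and divides |G| = 20.
Closing under the operation: H = {(0,0), (0,1), (0,2), (0,3), (0,4), (0,5), (0,6), (0,7), (0,8), (0,9)}, so |H| = 10.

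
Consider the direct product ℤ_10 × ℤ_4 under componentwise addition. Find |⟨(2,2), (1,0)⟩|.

20

|⟨(2,2)⟩| = 10 and |⟨(1,0)⟩| = 10, so |H| is a multiple of lcm(10, 10) = 10 and divides |G| = 40.
Closing under the operation: H = {(0,0), (0,2), (1,0), (1,2), (2,0), (2,2), (3,0), (3,2), (4,0), (4,2), (5,0), (5,2), (6,0), (6,2), (7,0), (7,2), (8,0), (8,2), (9,0), (9,2)}, so |H| = 20.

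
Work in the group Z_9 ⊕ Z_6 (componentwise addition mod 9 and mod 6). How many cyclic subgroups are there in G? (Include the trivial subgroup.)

16

A cyclic subgroup of order d is generated by each of its φ(d) elements of order d, so the cyclic subgroups of order d number (#elements of order d)/φ(d).
Cyclic subgroups by order — order 1: 1; order 2: 1; order 3: 4; order 6: 4; order 9: 3; order 18: 3.
Total: 16.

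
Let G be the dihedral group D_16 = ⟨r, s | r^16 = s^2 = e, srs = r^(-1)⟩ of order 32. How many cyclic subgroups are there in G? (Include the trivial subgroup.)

21

A cyclic subgroup of order d is generated by each of its φ(d) elements of order d, so the cyclic subgroups of order d number (#elements of order d)/φ(d).
Cyclic subgroups by order — order 1: 1; order 2: 17; order 4: 1; order 8: 1; order 16: 1.
Total: 21.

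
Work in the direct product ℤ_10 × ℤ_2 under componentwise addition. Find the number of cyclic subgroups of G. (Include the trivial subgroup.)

Group the elements of G by the cyclic subgroup they generate; each cyclic subgroup of order d accounts for φ(d) elements.
Cyclic subgroups by order — order 1: 1; order 2: 3; order 5: 1; order 10: 3.
Total: 8.

8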